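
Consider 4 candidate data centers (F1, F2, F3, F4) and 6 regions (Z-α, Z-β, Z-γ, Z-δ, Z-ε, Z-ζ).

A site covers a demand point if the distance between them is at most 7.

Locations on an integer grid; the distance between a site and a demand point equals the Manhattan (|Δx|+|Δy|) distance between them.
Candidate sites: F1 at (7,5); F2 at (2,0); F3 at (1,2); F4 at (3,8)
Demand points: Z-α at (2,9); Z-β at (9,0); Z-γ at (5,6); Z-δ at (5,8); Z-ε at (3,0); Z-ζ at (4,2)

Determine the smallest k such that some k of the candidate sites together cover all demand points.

2

Coverage sets (demand points within 7 of each site):
  F1: {Z-β, Z-γ, Z-δ, Z-ζ}
  F2: {Z-β, Z-ε, Z-ζ}
  F3: {Z-ε, Z-ζ}
  F4: {Z-α, Z-γ, Z-δ, Z-ζ}
No single site covers all 6 demand points.
But {F2, F4} covers everything, so the minimum is 2.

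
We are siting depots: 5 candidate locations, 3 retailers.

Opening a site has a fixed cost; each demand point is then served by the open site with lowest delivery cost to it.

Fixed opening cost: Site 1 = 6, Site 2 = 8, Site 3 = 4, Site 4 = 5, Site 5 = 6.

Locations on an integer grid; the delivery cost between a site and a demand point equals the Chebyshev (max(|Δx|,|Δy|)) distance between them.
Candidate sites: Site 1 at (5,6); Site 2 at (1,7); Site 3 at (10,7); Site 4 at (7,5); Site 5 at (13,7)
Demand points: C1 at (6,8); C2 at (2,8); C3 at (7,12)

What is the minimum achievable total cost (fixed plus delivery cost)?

Open {Site 1}: assign each demand point to its cheapest open site.
  C1→Site 1 2, C2→Site 1 3, C3→Site 1 6
  delivery cost 11, fixed 6 → total 17.
Compare {Site 2}: delivery cost 12 + fixed 8 = 20.
Compare {Site 4}: delivery cost 15 + fixed 5 = 20.
Compare {Site 1, Site 3}: delivery cost 10 + fixed 10 = 20.
All other subsets cost ≥ 20. Minimum total cost: 17.

17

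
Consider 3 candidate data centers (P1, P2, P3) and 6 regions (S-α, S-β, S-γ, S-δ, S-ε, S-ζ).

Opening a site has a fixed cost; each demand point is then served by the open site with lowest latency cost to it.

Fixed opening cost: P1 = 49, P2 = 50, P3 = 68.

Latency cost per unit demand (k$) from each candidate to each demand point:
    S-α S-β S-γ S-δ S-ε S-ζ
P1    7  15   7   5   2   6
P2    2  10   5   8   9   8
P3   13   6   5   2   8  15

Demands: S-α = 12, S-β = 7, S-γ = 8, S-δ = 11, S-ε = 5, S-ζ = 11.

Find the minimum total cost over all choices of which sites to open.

Open {P1, P2}: assign each demand point to its cheapest open site.
  S-α→P2 12×2=24, S-β→P2 7×10=70, S-γ→P2 8×5=40, S-δ→P1 11×5=55, S-ε→P1 5×2=10, S-ζ→P1 11×6=66
  latency cost 265, fixed 99 → total 364.
Compare {P1, P2, P3}: latency cost 204 + fixed 167 = 371.
Compare {P2, P3}: latency cost 256 + fixed 118 = 374.
Compare {P1, P3}: latency cost 264 + fixed 117 = 381.
All other subsets cost ≥ 371. Minimum total cost: 364.

364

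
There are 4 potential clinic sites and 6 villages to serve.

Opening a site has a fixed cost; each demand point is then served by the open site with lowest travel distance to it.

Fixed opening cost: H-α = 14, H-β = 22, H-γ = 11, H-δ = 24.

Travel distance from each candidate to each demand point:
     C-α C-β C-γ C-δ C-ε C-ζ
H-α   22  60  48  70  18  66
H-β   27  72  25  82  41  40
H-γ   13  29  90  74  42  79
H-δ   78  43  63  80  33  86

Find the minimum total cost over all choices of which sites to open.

242

Open {H-α, H-β, H-γ}: assign each demand point to its cheapest open site.
  C-α→H-γ 13, C-β→H-γ 29, C-γ→H-β 25, C-δ→H-α 70, C-ε→H-α 18, C-ζ→H-β 40
  travel distance 195, fixed 47 → total 242.
Compare {H-β, H-γ}: travel distance 222 + fixed 33 = 255.
Compare {H-α, H-β, H-γ, H-δ}: travel distance 195 + fixed 71 = 266.
Compare {H-α, H-γ}: travel distance 244 + fixed 25 = 269.
All other subsets cost ≥ 255. Minimum total cost: 242.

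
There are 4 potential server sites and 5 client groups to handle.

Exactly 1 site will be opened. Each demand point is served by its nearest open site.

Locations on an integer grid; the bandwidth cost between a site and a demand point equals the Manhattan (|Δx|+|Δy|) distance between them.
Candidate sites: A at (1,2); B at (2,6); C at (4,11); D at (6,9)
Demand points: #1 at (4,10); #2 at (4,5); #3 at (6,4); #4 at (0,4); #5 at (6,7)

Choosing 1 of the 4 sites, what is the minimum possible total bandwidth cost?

24

Open {B}.
  #1→B 6, #2→B 3, #3→B 6, #4→B 4, #5→B 5  ⇒ total 24.
Compare {D}: total 27.
Compare {C}: total 33.
No size-1 selection does better; minimum is 24.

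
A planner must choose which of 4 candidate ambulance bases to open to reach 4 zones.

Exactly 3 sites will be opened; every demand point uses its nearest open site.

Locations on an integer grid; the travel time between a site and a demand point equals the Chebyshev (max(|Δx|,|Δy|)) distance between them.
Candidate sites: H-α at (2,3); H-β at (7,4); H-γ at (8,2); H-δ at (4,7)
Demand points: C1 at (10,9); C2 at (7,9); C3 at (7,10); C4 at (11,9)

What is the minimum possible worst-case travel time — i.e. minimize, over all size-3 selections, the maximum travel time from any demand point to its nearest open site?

5

Open {H-α, H-β, H-δ}.
  Farthest demand point is C1 at travel time 5 (to H-β); all others are ≤ 5.
With {H-β, H-γ, H-δ} the worst case is 5.
With {H-α, H-β, H-γ} the worst case is 6.
No size-3 selection achieves below 5.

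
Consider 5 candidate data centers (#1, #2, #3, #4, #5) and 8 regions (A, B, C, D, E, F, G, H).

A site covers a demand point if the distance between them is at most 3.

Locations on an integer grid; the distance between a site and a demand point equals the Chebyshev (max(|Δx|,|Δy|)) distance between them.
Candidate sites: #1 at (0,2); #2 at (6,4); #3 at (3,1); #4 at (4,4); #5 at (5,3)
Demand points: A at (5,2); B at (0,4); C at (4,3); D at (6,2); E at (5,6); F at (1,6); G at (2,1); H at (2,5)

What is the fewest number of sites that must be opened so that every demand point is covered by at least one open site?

Coverage sets (demand points within 3 of each site):
  #1: {B, G, H}
  #2: {A, C, D, E}
  #3: {A, B, C, D, G}
  #4: {A, C, D, E, F, G, H}
  #5: {A, C, D, E, G, H}
No single site covers all 8 demand points.
But {#1, #4} covers everything, so the minimum is 2.

2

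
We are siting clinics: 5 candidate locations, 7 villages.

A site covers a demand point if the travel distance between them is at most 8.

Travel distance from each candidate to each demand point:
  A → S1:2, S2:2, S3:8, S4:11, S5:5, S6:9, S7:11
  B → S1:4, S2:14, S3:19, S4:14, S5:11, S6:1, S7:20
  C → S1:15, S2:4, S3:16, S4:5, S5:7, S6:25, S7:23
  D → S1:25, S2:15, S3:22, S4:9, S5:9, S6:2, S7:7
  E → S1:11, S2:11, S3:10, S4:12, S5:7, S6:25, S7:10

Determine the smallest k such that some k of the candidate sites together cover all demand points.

3

Coverage sets (demand points within 8 of each site):
  A: {S1, S2, S3, S5}
  B: {S1, S6}
  C: {S2, S4, S5}
  D: {S6, S7}
  E: {S5}
No 2 sites suffice: every size-2 union leaves at least one demand point uncovered.
But {A, C, D} covers everything, so the minimum is 3.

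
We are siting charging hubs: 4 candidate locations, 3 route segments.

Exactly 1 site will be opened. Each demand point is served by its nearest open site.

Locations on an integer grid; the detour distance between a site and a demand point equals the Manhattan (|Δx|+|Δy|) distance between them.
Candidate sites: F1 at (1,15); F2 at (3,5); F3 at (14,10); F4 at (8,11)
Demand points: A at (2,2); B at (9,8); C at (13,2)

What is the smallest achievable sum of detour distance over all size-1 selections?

Open {F2}.
  A→F2 4, B→F2 9, C→F2 13  ⇒ total 26.
Compare {F4}: total 33.
Compare {F3}: total 36.
No size-1 selection does better; minimum is 26.

26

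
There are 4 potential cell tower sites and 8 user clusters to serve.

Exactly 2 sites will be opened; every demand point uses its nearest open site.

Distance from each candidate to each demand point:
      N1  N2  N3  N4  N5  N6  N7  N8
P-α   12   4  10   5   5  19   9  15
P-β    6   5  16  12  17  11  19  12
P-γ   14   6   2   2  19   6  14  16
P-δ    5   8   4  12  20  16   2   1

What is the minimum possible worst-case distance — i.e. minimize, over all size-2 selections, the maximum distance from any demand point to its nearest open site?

12

Open {P-α, P-β}.
  Farthest demand point is N8 at distance 12 (to P-β); all others are ≤ 12.
With {P-α, P-γ} the worst case is 15.
With {P-α, P-δ} the worst case is 16.
No size-2 selection achieves below 12.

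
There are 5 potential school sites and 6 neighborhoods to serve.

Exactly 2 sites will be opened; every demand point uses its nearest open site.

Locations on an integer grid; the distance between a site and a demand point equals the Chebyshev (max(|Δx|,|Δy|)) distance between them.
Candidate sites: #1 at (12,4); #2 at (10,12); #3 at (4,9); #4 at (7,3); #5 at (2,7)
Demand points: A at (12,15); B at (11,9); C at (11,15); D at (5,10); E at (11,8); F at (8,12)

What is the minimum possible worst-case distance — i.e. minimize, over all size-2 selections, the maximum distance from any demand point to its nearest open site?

Open {#2, #3}.
  Farthest demand point is E at distance 4 (to #2); all others are ≤ 4.
With {#2, #5} the worst case is 4.
With {#1, #2} the worst case is 5.
No size-2 selection achieves below 4.

4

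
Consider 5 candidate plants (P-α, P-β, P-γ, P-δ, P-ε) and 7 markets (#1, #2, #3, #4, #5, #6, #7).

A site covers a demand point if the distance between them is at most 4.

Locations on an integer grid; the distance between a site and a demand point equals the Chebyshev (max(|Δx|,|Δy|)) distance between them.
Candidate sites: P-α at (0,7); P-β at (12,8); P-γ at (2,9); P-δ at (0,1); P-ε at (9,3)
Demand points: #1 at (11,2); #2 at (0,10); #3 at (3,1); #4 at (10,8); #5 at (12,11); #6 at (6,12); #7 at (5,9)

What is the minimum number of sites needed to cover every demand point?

4

Coverage sets (demand points within 4 of each site):
  P-α: {#2}
  P-β: {#4, #5}
  P-γ: {#2, #6, #7}
  P-δ: {#3}
  P-ε: {#1}
No 3 sites suffice: every size-3 union leaves at least one demand point uncovered.
But {P-β, P-γ, P-δ, P-ε} covers everything, so the minimum is 4.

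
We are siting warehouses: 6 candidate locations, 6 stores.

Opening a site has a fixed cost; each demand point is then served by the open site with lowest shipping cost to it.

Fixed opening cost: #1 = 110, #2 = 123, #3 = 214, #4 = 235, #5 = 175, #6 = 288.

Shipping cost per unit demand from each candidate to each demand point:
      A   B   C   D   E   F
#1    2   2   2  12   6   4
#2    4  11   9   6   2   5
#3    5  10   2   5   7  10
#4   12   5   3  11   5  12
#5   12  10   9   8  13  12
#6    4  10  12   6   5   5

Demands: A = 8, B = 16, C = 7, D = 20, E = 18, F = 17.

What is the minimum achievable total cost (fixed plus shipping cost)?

Open {#1, #2}: assign each demand point to its cheapest open site.
  A→#1 8×2=16, B→#1 16×2=32, C→#1 7×2=14, D→#2 20×6=120, E→#2 18×2=36, F→#1 17×4=68
  shipping cost 286, fixed 233 → total 519.
Compare {#1}: shipping cost 478 + fixed 110 = 588.
Compare {#2}: shipping cost 512 + fixed 123 = 635.
Compare {#1, #3}: shipping cost 338 + fixed 324 = 662.
All other subsets cost ≥ 588. Minimum total cost: 519.

519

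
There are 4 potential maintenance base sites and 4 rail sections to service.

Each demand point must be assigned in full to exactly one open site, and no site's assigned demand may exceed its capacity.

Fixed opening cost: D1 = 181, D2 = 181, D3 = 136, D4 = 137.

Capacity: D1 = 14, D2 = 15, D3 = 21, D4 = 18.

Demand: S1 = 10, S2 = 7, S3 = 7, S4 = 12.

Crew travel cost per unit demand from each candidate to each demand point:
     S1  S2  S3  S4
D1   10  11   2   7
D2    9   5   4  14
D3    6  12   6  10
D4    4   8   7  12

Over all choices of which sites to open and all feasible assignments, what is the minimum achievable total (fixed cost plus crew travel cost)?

531

Open {D3, D4}; cheapest assignment that respects the capacities:
  D3 (cap 21, load 19): S3, S4 — cost 7×6 + 12×10 = 162
  D4 (cap 18, load 17): S1, S2 — cost 10×4 + 7×8 = 96
  Shipping 258, fixed 273 → total 531.
  Any other capacity-feasible assignment to {D3, D4} ships for at least 258.
Compare {D1, D3, D4}: its best feasible assignment gives total 676.
Compare {D2, D3, D4}: its best feasible assignment gives total 677.
Every other set of open sites that can feasibly serve all demand totals ≥ 676 even under its best assignment. Minimum: 531.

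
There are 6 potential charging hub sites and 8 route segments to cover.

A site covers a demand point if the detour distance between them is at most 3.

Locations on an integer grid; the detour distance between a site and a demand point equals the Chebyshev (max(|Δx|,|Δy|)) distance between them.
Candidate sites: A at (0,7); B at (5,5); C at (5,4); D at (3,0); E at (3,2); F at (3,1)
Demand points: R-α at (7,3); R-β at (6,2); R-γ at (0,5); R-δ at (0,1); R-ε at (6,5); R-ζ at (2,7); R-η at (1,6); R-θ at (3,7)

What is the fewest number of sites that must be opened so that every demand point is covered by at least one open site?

Coverage sets (demand points within 3 of each site):
  A: {R-γ, R-ζ, R-η, R-θ}
  B: {R-α, R-β, R-ε, R-ζ, R-θ}
  C: {R-α, R-β, R-ε, R-ζ, R-θ}
  D: {R-β, R-δ}
  E: {R-β, R-γ, R-δ, R-ε}
  F: {R-β, R-δ}
No 2 sites suffice: every size-2 union leaves at least one demand point uncovered.
But {A, B, D} covers everything, so the minimum is 3.

3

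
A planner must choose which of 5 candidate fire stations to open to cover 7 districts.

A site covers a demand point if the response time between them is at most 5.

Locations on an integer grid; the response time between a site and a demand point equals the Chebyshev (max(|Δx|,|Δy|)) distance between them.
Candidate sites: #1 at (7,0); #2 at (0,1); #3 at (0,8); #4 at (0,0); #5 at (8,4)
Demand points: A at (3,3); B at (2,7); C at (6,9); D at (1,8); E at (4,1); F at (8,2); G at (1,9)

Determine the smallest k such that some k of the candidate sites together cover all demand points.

2

Coverage sets (demand points within 5 of each site):
  #1: {A, E, F}
  #2: {A, E}
  #3: {A, B, D, G}
  #4: {A, E}
  #5: {A, C, E, F}
No single site covers all 7 demand points.
But {#3, #5} covers everything, so the minimum is 2.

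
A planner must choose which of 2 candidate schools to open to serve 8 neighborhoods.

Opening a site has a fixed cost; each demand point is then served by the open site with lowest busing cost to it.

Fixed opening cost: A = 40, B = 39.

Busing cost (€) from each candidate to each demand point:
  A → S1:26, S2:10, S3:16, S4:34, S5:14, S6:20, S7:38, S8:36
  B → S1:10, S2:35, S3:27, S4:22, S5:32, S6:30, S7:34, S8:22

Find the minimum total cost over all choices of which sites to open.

Open {A, B}: assign each demand point to its cheapest open site.
  S1→B 10, S2→A 10, S3→A 16, S4→B 22, S5→A 14, S6→A 20, S7→B 34, S8→B 22
  busing cost 148, fixed 79 → total 227.
Compare {A}: busing cost 194 + fixed 40 = 234.
Compare {B}: busing cost 212 + fixed 39 = 251.

227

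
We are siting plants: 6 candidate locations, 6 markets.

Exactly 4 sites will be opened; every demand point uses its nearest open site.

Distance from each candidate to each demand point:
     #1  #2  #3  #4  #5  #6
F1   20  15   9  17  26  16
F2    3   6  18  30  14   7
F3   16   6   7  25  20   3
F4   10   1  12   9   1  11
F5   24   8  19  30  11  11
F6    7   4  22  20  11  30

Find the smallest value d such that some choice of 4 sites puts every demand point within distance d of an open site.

Open {F1, F2, F3, F4}.
  Farthest demand point is #4 at distance 9 (to F4); all others are ≤ 9.
With {F1, F2, F4, F5} the worst case is 9.
With {F1, F2, F4, F6} the worst case is 9.
No size-4 selection achieves below 9.

9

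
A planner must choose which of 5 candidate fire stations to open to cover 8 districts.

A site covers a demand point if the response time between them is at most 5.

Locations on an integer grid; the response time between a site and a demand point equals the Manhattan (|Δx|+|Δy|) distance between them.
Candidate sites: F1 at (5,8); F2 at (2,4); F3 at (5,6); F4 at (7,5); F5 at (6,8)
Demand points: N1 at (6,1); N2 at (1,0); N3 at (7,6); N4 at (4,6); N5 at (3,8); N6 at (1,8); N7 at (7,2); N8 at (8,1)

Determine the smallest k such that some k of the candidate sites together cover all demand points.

Coverage sets (demand points within 5 of each site):
  F1: {N3, N4, N5, N6}
  F2: {N2, N4, N5, N6}
  F3: {N3, N4, N5}
  F4: {N1, N3, N4, N7, N8}
  F5: {N3, N4, N5, N6}
No single site covers all 8 demand points.
But {F2, F4} covers everything, so the minimum is 2.

2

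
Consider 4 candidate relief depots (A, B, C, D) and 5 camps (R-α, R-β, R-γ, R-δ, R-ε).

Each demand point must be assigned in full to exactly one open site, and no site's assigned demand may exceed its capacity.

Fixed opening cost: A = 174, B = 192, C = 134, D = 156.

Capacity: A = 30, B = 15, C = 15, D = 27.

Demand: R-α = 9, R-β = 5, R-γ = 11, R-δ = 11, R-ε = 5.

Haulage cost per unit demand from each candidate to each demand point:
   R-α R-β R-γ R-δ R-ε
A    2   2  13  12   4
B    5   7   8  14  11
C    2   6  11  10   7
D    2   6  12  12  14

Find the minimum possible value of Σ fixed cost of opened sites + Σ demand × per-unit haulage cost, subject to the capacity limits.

609

Open {A, C}; cheapest assignment that respects the capacities:
  A (cap 30, load 30): R-α, R-β, R-δ, R-ε — cost 9×2 + 5×2 + 11×12 + 5×4 = 180
  C (cap 15, load 11): R-γ — cost 11×11 = 121
  Shipping 301, fixed 308 → total 609.
  Any other capacity-feasible assignment to {A, C} ships for at least 301.
Compare {A, B}: its best feasible assignment gives total 634.
Compare {C, D}: its best feasible assignment gives total 637.
Every other set of open sites that can feasibly serve all demand totals ≥ 634 even under its best assignment. Minimum: 609.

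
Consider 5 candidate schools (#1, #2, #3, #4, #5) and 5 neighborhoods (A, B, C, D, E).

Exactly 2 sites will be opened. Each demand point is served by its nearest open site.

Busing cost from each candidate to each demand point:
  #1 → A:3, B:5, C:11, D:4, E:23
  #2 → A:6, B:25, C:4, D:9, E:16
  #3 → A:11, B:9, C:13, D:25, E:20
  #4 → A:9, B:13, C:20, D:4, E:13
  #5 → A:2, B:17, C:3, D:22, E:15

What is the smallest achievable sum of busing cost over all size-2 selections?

Open {#1, #5}.
  A→#5 2, B→#1 5, C→#5 3, D→#1 4, E→#5 15  ⇒ total 29.
Compare {#1, #2}: total 32.
Compare {#4, #5}: total 35.
No size-2 selection does better; minimum is 29.

29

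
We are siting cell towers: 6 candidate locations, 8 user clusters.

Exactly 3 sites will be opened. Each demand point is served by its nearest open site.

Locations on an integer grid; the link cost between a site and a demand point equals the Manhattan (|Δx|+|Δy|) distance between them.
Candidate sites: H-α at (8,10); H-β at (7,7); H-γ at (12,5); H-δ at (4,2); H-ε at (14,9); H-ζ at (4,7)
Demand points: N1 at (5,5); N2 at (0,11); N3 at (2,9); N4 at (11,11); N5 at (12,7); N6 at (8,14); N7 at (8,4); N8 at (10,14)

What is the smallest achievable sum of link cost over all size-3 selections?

Open {H-α, H-γ, H-ζ}.
  N1→H-ζ 3, N2→H-ζ 8, N3→H-ζ 4, N4→H-α 4, N5→H-γ 2, N6→H-α 4, N7→H-γ 5, N8→H-α 6  ⇒ total 36.
Compare {H-α, H-β, H-ζ}: total 38.
Compare {H-α, H-ε, H-ζ}: total 39.
No size-3 selection does better; minimum is 36.

36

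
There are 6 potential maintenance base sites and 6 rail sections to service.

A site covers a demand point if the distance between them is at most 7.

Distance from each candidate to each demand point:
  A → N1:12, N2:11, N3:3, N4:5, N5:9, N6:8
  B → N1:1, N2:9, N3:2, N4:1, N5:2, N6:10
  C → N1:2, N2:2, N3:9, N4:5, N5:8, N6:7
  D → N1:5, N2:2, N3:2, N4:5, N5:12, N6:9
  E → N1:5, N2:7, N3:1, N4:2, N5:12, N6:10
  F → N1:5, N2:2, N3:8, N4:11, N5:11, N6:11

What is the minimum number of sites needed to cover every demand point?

2

Coverage sets (demand points within 7 of each site):
  A: {N3, N4}
  B: {N1, N3, N4, N5}
  C: {N1, N2, N4, N6}
  D: {N1, N2, N3, N4}
  E: {N1, N2, N3, N4}
  F: {N1, N2}
No single site covers all 6 demand points.
But {B, C} covers everything, so the minimum is 2.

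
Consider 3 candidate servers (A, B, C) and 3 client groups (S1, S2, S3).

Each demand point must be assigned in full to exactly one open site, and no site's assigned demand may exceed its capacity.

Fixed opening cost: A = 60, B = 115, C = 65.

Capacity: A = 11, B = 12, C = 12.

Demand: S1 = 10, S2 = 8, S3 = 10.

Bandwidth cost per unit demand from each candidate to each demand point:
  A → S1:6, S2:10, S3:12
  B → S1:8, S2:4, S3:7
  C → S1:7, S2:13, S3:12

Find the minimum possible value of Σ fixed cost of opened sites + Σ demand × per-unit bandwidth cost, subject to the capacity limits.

452

Open {A, B, C}; cheapest assignment that respects the capacities:
  A (cap 11, load 10): S1 — cost 10×6 = 60
  B (cap 12, load 8): S2 — cost 8×4 = 32
  C (cap 12, load 10): S3 — cost 10×12 = 120
  Shipping 212, fixed 240 → total 452.
  Any other capacity-feasible assignment to {A, B, C} ships for at least 212.
Total demand is 28 and no other set of sites has combined capacity ≥ 28, so {A, B, C} is the only feasible choice of open sites. Minimum: 452.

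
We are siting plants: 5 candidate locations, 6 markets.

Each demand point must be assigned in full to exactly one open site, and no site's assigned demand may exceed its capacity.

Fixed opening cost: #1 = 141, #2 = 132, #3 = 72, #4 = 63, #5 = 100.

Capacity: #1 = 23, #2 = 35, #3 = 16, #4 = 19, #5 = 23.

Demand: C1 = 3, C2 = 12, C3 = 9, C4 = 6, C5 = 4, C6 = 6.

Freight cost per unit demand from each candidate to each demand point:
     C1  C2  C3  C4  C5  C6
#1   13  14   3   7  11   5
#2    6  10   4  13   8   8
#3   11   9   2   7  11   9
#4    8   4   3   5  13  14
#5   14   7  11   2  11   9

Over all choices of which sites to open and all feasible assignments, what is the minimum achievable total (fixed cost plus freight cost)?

407

Open {#2, #4}; cheapest assignment that respects the capacities:
  #2 (cap 35, load 22): C1, C3, C5, C6 — cost 3×6 + 9×4 + 4×8 + 6×8 = 134
  #4 (cap 19, load 18): C2, C4 — cost 12×4 + 6×5 = 78
  Shipping 212, fixed 195 → total 407.
  Any other capacity-feasible assignment to {#2, #4} ships for at least 212.
Compare {#1, #4}: its best feasible assignment gives total 422.
Compare {#4, #5}: its best feasible assignment gives total 426.
Every other set of open sites that can feasibly serve all demand totals ≥ 422 even under its best assignment. Minimum: 407.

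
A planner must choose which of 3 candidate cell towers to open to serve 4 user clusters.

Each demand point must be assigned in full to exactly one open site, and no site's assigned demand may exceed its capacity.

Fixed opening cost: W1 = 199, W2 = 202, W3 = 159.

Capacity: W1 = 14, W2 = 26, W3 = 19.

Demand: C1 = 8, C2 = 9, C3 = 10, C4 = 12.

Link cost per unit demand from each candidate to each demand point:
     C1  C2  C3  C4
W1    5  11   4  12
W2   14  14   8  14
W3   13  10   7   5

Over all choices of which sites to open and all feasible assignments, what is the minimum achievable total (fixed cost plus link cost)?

801

Open {W2, W3}; cheapest assignment that respects the capacities:
  W2 (cap 26, load 20): C1, C4 — cost 8×14 + 12×14 = 280
  W3 (cap 19, load 19): C2, C3 — cost 9×10 + 10×7 = 160
  Shipping 440, fixed 361 → total 801.
  Any other capacity-feasible assignment to {W2, W3} ships for at least 440.
Compare {W1, W2, W3}: its best feasible assignment gives total 866.
Every other set of open sites that can feasibly serve all demand totals ≥ 866 even under its best assignment. Minimum: 801.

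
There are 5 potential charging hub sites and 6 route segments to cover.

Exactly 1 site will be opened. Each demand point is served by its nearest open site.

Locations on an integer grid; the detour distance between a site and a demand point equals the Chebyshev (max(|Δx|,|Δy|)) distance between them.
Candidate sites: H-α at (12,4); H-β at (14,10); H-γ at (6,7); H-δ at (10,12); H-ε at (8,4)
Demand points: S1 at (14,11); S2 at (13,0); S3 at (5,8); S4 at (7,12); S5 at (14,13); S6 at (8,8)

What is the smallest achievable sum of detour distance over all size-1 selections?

Open {H-γ}.
  S1→H-γ 8, S2→H-γ 7, S3→H-γ 1, S4→H-γ 5, S5→H-γ 8, S6→H-γ 2  ⇒ total 31.
Compare {H-δ}: total 32.
Compare {H-β}: total 36.
No size-1 selection does better; minimum is 31.

31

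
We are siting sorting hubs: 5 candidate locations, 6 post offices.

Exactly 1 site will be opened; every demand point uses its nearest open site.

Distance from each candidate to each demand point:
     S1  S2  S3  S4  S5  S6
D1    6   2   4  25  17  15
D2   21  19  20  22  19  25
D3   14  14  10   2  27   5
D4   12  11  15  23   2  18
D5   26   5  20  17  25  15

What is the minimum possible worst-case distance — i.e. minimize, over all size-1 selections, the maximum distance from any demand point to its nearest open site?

Open {D4}.
  Farthest demand point is S4 at distance 23 (to D4); all others are ≤ 23.
With {D1} the worst case is 25.
With {D2} the worst case is 25.
No size-1 selection achieves below 23.

23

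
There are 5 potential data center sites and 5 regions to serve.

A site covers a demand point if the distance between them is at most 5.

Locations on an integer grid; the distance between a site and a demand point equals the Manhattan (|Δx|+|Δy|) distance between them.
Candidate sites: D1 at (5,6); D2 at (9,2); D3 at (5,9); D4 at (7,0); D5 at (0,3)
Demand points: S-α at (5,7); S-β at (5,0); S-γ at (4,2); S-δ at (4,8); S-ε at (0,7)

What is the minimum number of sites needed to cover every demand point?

Coverage sets (demand points within 5 of each site):
  D1: {S-α, S-γ, S-δ}
  D2: {S-γ}
  D3: {S-α, S-δ}
  D4: {S-β, S-γ}
  D5: {S-γ, S-ε}
No 2 sites suffice: every size-2 union leaves at least one demand point uncovered.
But {D1, D4, D5} covers everything, so the minimum is 3.

3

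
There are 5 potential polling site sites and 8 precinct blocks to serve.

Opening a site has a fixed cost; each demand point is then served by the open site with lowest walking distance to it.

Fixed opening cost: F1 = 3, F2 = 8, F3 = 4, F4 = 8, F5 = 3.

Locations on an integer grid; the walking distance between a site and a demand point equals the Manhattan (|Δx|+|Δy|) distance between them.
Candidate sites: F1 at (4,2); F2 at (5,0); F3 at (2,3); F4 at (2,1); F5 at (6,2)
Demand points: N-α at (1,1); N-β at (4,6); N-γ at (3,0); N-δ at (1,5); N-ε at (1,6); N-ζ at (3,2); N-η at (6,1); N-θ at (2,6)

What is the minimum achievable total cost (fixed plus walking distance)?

Open {F1, F3}: assign each demand point to its cheapest open site.
  N-α→F3 3, N-β→F1 4, N-γ→F1 3, N-δ→F3 3, N-ε→F3 4, N-ζ→F1 1, N-η→F1 3, N-θ→F3 3
  walking distance 24, fixed 7 → total 31.
Compare {F3, F5}: walking distance 25 + fixed 7 = 32.
Compare {F1, F3, F5}: walking distance 22 + fixed 10 = 32.
Compare {F3}: walking distance 30 + fixed 4 = 34.
All other subsets cost ≥ 32. Minimum total cost: 31.

31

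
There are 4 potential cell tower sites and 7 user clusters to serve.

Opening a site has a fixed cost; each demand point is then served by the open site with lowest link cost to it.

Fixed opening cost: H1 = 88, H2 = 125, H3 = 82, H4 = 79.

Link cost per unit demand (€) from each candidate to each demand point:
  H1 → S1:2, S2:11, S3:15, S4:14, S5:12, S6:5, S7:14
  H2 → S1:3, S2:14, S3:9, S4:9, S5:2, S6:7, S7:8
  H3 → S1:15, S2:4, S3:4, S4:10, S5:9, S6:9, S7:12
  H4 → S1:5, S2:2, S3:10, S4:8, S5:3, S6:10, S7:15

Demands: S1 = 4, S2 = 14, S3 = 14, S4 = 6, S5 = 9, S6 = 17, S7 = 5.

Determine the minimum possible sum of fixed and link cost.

Open {H3, H4}: assign each demand point to its cheapest open site.
  S1→H4 4×5=20, S2→H4 14×2=28, S3→H3 14×4=56, S4→H4 6×8=48, S5→H4 9×3=27, S6→H3 17×9=153, S7→H3 5×12=60
  link cost 392, fixed 161 → total 553.
Compare {H1, H3, H4}: link cost 312 + fixed 249 = 561.
Compare {H2, H3}: link cost 355 + fixed 207 = 562.
Compare {H1, H4}: link cost 406 + fixed 167 = 573.
All other subsets cost ≥ 561. Minimum total cost: 553.

553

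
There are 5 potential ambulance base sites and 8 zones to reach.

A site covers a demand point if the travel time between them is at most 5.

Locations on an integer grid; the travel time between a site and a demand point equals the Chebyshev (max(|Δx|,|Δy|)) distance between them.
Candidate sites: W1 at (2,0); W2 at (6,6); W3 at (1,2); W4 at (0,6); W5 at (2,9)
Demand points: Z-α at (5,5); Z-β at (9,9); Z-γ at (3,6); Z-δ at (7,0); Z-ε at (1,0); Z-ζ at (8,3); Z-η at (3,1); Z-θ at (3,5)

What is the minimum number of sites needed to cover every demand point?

2

Coverage sets (demand points within 5 of each site):
  W1: {Z-α, Z-δ, Z-ε, Z-η, Z-θ}
  W2: {Z-α, Z-β, Z-γ, Z-ζ, Z-η, Z-θ}
  W3: {Z-α, Z-γ, Z-ε, Z-η, Z-θ}
  W4: {Z-α, Z-γ, Z-η, Z-θ}
  W5: {Z-α, Z-γ, Z-θ}
No single site covers all 8 demand points.
But {W1, W2} covers everything, so the minimum is 2.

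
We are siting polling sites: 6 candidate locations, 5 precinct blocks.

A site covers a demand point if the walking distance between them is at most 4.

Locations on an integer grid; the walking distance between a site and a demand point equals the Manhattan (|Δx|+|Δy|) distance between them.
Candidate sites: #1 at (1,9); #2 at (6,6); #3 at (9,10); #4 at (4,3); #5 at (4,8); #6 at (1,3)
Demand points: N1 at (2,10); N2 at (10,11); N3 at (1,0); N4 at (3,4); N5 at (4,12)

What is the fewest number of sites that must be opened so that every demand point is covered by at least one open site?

3

Coverage sets (demand points within 4 of each site):
  #1: {N1}
  #2: {}
  #3: {N2}
  #4: {N4}
  #5: {N1, N5}
  #6: {N3, N4}
No 2 sites suffice: every size-2 union leaves at least one demand point uncovered.
But {#3, #5, #6} covers everything, so the minimum is 3.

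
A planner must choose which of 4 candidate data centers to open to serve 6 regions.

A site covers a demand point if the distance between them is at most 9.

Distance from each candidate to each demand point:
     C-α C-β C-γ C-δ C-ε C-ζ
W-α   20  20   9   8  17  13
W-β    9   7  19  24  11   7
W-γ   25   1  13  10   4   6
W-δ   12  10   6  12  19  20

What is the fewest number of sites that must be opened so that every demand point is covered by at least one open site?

Coverage sets (demand points within 9 of each site):
  W-α: {C-γ, C-δ}
  W-β: {C-α, C-β, C-ζ}
  W-γ: {C-β, C-ε, C-ζ}
  W-δ: {C-γ}
No 2 sites suffice: every size-2 union leaves at least one demand point uncovered.
But {W-α, W-β, W-γ} covers everything, so the minimum is 3.

3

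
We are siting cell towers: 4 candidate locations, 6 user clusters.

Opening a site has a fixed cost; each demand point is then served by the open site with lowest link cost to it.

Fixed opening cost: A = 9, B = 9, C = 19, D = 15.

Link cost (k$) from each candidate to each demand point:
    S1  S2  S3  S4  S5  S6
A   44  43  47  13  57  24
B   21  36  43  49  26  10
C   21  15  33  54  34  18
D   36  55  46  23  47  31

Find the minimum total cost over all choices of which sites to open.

Open {A, B, C}: assign each demand point to its cheapest open site.
  S1→B 21, S2→C 15, S3→C 33, S4→A 13, S5→B 26, S6→B 10
  link cost 118, fixed 37 → total 155.
Compare {A, C}: link cost 134 + fixed 28 = 162.
Compare {A, B}: link cost 149 + fixed 18 = 167.
Compare {A, B, C, D}: link cost 118 + fixed 52 = 170.
All other subsets cost ≥ 162. Minimum total cost: 155.

155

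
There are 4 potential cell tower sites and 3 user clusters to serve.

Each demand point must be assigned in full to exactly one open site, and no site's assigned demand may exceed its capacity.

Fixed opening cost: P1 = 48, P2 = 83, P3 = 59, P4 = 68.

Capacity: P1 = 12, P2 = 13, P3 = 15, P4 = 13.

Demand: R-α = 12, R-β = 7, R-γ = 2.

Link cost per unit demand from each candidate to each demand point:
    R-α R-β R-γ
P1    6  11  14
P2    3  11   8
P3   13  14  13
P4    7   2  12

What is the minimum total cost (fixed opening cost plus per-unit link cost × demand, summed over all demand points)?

Open {P2, P4}; cheapest assignment that respects the capacities:
  P2 (cap 13, load 12): R-α — cost 12×3 = 36
  P4 (cap 13, load 9): R-β, R-γ — cost 7×2 + 2×12 = 38
  Shipping 74, fixed 151 → total 225.
  Any other capacity-feasible assignment to {P2, P4} ships for at least 74.
Compare {P1, P4}: its best feasible assignment gives total 226.
Compare {P1, P2}: its best feasible assignment gives total 272.
Every other set of open sites that can feasibly serve all demand totals ≥ 226 even under its best assignment. Minimum: 225.

225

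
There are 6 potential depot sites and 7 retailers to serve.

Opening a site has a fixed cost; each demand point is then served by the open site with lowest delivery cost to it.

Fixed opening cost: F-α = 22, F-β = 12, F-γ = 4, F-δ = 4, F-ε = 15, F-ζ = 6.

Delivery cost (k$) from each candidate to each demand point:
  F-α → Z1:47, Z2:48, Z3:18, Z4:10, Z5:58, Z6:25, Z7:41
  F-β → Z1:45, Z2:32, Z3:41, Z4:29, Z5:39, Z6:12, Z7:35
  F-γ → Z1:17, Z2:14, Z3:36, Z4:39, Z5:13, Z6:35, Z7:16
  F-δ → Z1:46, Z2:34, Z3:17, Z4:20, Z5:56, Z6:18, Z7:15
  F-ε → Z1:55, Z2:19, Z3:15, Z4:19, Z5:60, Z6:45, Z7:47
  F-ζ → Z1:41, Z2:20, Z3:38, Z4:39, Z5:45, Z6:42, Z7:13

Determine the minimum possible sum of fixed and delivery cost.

122

Open {F-γ, F-δ}: assign each demand point to its cheapest open site.
  Z1→F-γ 17, Z2→F-γ 14, Z3→F-δ 17, Z4→F-δ 20, Z5→F-γ 13, Z6→F-δ 18, Z7→F-δ 15
  delivery cost 114, fixed 8 → total 122.
Compare {F-γ, F-δ, F-ζ}: delivery cost 112 + fixed 14 = 126.
Compare {F-β, F-γ, F-δ}: delivery cost 108 + fixed 20 = 128.
Compare {F-β, F-γ, F-δ, F-ζ}: delivery cost 106 + fixed 26 = 132.
All other subsets cost ≥ 126. Minimum total cost: 122.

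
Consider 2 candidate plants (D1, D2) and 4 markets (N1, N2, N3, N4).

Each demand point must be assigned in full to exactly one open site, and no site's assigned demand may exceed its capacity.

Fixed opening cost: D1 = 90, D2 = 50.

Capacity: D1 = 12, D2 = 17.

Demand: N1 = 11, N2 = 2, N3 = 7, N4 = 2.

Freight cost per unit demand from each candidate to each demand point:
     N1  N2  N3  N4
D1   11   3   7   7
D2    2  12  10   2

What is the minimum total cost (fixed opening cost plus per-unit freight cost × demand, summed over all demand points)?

221

Open {D1, D2}; cheapest assignment that respects the capacities:
  D1 (cap 12, load 9): N2, N3 — cost 2×3 + 7×7 = 55
  D2 (cap 17, load 13): N1, N4 — cost 11×2 + 2×2 = 26
  Shipping 81, fixed 140 → total 221.
  Any other capacity-feasible assignment to {D1, D2} ships for at least 81.
Total demand is 22 and no other set of sites has combined capacity ≥ 22, so {D1, D2} is the only feasible choice of open sites. Minimum: 221.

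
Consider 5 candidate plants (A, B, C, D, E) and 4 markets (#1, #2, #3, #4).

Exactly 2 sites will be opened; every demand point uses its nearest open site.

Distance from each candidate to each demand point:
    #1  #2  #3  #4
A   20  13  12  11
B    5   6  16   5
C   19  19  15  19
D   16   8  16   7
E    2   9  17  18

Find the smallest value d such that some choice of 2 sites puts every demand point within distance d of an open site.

12

Open {A, B}.
  Farthest demand point is #3 at distance 12 (to A); all others are ≤ 12.
With {A, E} the worst case is 12.
With {B, C} the worst case is 15.
No size-2 selection achieves below 12.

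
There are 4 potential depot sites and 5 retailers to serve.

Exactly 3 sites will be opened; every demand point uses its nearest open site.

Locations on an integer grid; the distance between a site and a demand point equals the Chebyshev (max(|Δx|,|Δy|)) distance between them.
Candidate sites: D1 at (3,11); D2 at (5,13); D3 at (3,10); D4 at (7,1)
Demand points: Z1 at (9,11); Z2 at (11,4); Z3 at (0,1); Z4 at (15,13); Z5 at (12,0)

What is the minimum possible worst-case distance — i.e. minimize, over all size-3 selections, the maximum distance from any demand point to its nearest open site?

Open {D1, D2, D3}.
  Farthest demand point is Z4 at distance 10 (to D2); all others are ≤ 10.
With {D1, D2, D4} the worst case is 10.
With {D2, D3, D4} the worst case is 10.
No size-3 selection achieves below 10.

10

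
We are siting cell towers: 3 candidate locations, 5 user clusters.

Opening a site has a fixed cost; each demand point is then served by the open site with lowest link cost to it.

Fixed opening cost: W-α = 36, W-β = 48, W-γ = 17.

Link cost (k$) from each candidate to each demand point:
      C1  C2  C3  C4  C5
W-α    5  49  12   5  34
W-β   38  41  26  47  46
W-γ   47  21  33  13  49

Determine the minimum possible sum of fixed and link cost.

Open {W-α, W-γ}: assign each demand point to its cheapest open site.
  C1→W-α 5, C2→W-γ 21, C3→W-α 12, C4→W-α 5, C5→W-α 34
  link cost 77, fixed 53 → total 130.
Compare {W-α}: link cost 105 + fixed 36 = 141.
Compare {W-α, W-β, W-γ}: link cost 77 + fixed 101 = 178.
Compare {W-γ}: link cost 163 + fixed 17 = 180.
All other subsets cost ≥ 141. Minimum total cost: 130.

130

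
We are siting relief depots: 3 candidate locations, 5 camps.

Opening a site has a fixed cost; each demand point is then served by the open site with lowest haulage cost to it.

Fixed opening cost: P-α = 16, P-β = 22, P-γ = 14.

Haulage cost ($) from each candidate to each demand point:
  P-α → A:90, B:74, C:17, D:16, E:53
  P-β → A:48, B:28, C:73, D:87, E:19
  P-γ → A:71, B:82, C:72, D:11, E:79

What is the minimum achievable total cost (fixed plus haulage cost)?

166

Open {P-α, P-β}: assign each demand point to its cheapest open site.
  A→P-β 48, B→P-β 28, C→P-α 17, D→P-α 16, E→P-β 19
  haulage cost 128, fixed 38 → total 166.
Compare {P-α, P-β, P-γ}: haulage cost 123 + fixed 52 = 175.
Compare {P-β, P-γ}: haulage cost 178 + fixed 36 = 214.
Compare {P-α, P-γ}: haulage cost 226 + fixed 30 = 256.
All other subsets cost ≥ 175. Minimum total cost: 166.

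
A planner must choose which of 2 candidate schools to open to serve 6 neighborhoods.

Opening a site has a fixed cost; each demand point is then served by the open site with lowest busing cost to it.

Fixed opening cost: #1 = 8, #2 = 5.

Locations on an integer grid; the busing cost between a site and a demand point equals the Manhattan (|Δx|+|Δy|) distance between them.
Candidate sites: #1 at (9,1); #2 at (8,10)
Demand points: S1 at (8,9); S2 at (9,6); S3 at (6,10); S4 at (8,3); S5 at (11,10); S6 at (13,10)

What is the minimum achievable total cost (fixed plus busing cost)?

28

Open {#2}: assign each demand point to its cheapest open site.
  S1→#2 1, S2→#2 5, S3→#2 2, S4→#2 7, S5→#2 3, S6→#2 5
  busing cost 23, fixed 5 → total 28.
Compare {#1, #2}: busing cost 19 + fixed 13 = 32.
Compare {#1}: busing cost 53 + fixed 8 = 61.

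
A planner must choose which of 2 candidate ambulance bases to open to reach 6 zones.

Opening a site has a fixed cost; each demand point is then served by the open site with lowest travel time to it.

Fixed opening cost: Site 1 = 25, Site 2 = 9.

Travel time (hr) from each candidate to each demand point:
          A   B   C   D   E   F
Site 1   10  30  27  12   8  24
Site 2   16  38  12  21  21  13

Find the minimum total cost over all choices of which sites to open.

119

Open {Site 1, Site 2}: assign each demand point to its cheapest open site.
  A→Site 1 10, B→Site 1 30, C→Site 2 12, D→Site 1 12, E→Site 1 8, F→Site 2 13
  travel time 85, fixed 34 → total 119.
Compare {Site 2}: travel time 121 + fixed 9 = 130.
Compare {Site 1}: travel time 111 + fixed 25 = 136.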